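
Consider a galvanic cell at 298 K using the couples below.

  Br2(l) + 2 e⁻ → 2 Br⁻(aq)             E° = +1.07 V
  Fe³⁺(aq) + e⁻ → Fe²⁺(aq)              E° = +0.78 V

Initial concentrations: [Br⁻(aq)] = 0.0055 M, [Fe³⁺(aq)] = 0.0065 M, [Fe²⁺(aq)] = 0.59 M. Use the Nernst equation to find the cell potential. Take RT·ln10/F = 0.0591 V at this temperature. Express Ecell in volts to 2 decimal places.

The Br₂/Br⁻ couple has the more positive E°, so it is the cathode; Fe³⁺/Fe²⁺ is the anode.
The standard potential is +1.07 − (+0.78) = +0.29 V and the balanced reaction transfers n = 2 electrons.
Balancing gives Br2(l) + 2 Fe²⁺(aq) → 2 Br⁻(aq) + 2 Fe³⁺(aq); hence Q = ([Br⁻(aq)]^2·[Fe³⁺(aq)]^2) / [Fe²⁺(aq)]^2 = 3.67×10^−9 (log Q = −8.435).
By the Nernst equation, E = +0.29 − (0.0591/2)·(−8.435) = +0.54 V.

+0.54 V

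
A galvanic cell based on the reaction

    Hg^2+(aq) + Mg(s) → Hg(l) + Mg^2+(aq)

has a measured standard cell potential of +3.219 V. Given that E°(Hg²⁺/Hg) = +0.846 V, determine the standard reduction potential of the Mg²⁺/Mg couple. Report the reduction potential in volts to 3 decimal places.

In the reaction as written the Hg²⁺/Hg couple is reduced (cathode) and Mg²⁺/Mg is oxidized (anode), so E°cell = E°(Hg²⁺/Hg) − E°(Mg²⁺/Mg).
E°(Mg²⁺/Mg) = E°(cathode) − E°cell = +0.846 − (+3.219) = −2.373 V.

−2.373 V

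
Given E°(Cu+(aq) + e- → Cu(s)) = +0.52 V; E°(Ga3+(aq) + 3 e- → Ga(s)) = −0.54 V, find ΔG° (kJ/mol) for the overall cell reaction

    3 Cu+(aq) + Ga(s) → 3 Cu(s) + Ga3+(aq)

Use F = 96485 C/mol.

In the reaction as written Cu+(aq) is reduced, so the Cu⁺/Cu couple is the cathode and Ga³⁺/Ga is the anode.
E°cell = +0.52 − (−0.54) = +1.06 V; balancing electrons gives n = 3.
ΔG° = −nFE°cell = −(3)(96485)(+1.06) J/mol = −307 kJ/mol.

−307 kJ/mol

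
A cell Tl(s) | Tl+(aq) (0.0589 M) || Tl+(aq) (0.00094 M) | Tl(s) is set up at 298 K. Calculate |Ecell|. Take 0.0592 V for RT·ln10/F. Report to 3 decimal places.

0.106 V

For a concentration cell E°cell = 0, since both electrodes use the same couple.
The compartment with the higher Tl+(aq) concentration (0.0589 M) acts as the cathode; ions are reduced there and produced at the dilute (0.00094 M) anode.
With n = 1, Ecell = −(0.0592/1)·log([dilute]/[conc]) = −(0.0592/1)·log(0.00094/0.0589) = +0.106 V.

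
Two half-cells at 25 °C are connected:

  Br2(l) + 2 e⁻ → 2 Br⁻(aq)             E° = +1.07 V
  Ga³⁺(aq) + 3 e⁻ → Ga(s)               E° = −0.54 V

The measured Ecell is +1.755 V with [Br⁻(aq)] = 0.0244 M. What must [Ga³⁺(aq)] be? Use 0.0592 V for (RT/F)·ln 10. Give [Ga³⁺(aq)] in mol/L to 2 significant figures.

Br₂/Br⁻ is the cathode (higher E°); E°cell = +1.07 − (−0.54) = +1.61 V with n = 6.
From the Nernst equation, log Q = n(E° − E)/0.0592 = 6·(+1.61 − (+1.755))/0.0592 = −14.696.
The balanced reaction is 3 Br2(l) + 2 Ga(s) → 6 Br⁻(aq) + 2 Ga³⁺(aq), so Q = [Br⁻(aq)]^6·[Ga³⁺(aq)]^2.
Solving for the unknown gives log [Ga³⁺(aq)] = −2.510, so [Ga³⁺(aq)] ≈ 0.0031 M.

0.0031 M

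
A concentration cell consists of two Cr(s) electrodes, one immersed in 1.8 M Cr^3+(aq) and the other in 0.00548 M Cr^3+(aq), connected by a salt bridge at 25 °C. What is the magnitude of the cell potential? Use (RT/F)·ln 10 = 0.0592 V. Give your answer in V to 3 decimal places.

0.050 V

For a concentration cell E°cell = 0, since both electrodes use the same couple.
The compartment with the higher Cr^3+(aq) concentration (1.8 M) acts as the cathode; ions are reduced there and produced at the dilute (0.00548 M) anode.
With n = 3, Ecell = −(0.0592/3)·log([dilute]/[conc]) = −(0.0592/3)·log(0.00548/1.8) = +0.050 V.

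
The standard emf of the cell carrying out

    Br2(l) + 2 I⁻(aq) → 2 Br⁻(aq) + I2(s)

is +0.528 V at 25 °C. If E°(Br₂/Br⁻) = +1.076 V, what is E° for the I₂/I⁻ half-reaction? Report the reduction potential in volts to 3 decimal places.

In the reaction as written the Br₂/Br⁻ couple is reduced (cathode) and I₂/I⁻ is oxidized (anode), so E°cell = E°(Br₂/Br⁻) − E°(I₂/I⁻).
E°(I₂/I⁻) = E°(cathode) − E°cell = +1.076 − (+0.528) = +0.548 V.

+0.548 V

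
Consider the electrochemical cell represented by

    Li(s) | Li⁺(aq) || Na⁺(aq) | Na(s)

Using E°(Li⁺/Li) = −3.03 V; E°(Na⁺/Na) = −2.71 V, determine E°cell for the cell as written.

By convention the left-hand electrode in cell notation is the anode (oxidation) and the right-hand electrode is the cathode (reduction).
E°cell = E°(right) − E°(left) = −2.71 − (−3.03) = +0.32 V.

+0.32 V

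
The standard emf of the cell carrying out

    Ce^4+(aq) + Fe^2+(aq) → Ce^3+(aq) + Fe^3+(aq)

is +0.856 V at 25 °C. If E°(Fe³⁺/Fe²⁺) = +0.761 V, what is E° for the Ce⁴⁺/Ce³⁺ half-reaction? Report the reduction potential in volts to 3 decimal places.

In the reaction as written the Ce⁴⁺/Ce³⁺ couple is reduced (cathode) and Fe³⁺/Fe²⁺ is oxidized (anode), so E°cell = E°(Ce⁴⁺/Ce³⁺) − E°(Fe³⁺/Fe²⁺).
E°(Ce⁴⁺/Ce³⁺) = E°cell + E°(anode) = +0.856 + (+0.761) = +1.617 V.

+1.617 V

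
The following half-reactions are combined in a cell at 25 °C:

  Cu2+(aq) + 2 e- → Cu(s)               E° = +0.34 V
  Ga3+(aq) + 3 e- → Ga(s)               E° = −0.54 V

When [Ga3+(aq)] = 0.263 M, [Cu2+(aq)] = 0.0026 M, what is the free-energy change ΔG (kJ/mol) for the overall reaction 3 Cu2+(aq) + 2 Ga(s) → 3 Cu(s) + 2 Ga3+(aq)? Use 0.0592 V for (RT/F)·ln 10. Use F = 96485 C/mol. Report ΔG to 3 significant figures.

−472 kJ/mol

With Cu²⁺/Cu reduced at the cathode, E°cell = +0.34 − (−0.54) = +0.88 V and n = 6.
The reaction quotient is [Ga3+(aq)]^2 / [Cu2+(aq)]^3 = 3.94×10^6; by Nernst, E = +0.88 − (0.0592/6)(6.595) = +0.8149 V.
Then ΔG = −nFE = −6 × 96485 × +0.8149 J/mol = −472 kJ/mol.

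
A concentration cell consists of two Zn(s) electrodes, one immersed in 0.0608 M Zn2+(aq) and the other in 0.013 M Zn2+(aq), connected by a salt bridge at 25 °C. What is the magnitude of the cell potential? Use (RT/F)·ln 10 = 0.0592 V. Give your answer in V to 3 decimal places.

For a concentration cell E°cell = 0, since both electrodes use the same couple.
The compartment with the higher Zn2+(aq) concentration (0.0608 M) acts as the cathode; ions are reduced there and produced at the dilute (0.013 M) anode.
With n = 2, Ecell = −(0.0592/2)·log([dilute]/[conc]) = −(0.0592/2)·log(0.013/0.0608) = +0.020 V.

0.020 V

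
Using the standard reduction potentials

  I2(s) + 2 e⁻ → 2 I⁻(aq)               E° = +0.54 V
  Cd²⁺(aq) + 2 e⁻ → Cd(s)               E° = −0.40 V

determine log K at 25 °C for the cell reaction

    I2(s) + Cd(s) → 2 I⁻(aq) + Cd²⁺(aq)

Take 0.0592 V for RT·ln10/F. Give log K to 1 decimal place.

The I₂/I⁻ couple is reduced (cathode); E°cell = +0.54 − (−0.40) = +0.94 V with n = 2.
At equilibrium E = 0, so log K = nE°cell / 0.0592 = (2)(+0.94) / 0.0592 = 31.8.

log K = 31.8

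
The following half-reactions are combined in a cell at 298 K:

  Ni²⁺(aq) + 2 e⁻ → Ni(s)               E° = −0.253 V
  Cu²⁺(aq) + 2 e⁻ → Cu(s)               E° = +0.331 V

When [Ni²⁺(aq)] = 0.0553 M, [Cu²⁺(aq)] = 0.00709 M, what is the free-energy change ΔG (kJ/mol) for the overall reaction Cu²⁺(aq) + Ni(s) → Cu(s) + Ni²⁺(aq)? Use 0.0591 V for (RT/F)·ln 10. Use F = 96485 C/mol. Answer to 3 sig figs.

E°cell = +0.331 − (−0.253) = +0.584 V; the balanced reaction transfers n = 2 electrons.
Q = [Ni²⁺(aq)] / [Cu²⁺(aq)] = 7.8, so log Q = 0.892 and E = +0.584 − (0.0591/2)(0.892) = +0.5576 V.
ΔG = −nFE = −(2)(96485)(+0.5576) J/mol = −108 kJ/mol.

−108 kJ/mol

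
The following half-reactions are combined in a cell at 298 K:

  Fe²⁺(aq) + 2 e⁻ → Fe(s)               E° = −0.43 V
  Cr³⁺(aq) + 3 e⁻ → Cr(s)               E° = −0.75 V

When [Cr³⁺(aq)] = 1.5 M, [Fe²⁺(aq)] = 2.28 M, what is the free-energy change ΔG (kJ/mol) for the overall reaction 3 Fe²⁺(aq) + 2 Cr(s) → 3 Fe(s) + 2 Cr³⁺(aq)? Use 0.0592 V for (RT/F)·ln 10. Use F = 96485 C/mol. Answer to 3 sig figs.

−189 kJ/mol

With Fe²⁺/Fe reduced at the cathode, E°cell = −0.43 − (−0.75) = +0.32 V and n = 6.
Q = [Cr³⁺(aq)]^2 / [Fe²⁺(aq)]^3 = 0.19, so log Q = −0.722 and E = +0.32 − (0.0592/6)(−0.722) = +0.3271 V.
ΔG = −nFE = −(6)(96485)(+0.3271) J/mol = −189 kJ/mol.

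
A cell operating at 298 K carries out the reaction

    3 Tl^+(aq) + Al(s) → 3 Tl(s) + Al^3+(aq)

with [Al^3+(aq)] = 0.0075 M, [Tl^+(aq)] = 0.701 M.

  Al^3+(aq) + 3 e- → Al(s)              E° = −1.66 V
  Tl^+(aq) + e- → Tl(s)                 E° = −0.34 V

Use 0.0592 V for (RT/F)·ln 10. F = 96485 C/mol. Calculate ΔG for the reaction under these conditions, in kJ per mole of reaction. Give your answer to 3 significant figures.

−392 kJ/mol

The standard cell potential is −0.34 − (−1.66) = +1.32 V, with n = 3 electrons in the balanced equation.
Here Q = [Al^3+(aq)] / [Tl^+(aq)]^3 = 0.0218 (log Q = −1.662), giving E = +1.32 − (0.0592/3)·(−1.662) = +1.3528 V.
ΔG = −nFE = −(3)(96485)(+1.3528) J/mol = −392 kJ/mol.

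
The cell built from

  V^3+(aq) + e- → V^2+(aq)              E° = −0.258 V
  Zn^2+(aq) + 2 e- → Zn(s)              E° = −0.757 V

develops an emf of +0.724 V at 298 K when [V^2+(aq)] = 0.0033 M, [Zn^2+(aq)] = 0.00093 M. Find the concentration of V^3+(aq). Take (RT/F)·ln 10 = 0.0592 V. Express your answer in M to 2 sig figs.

With V³⁺/V²⁺ at the cathode and Zn²⁺/Zn at the anode, E°cell = −0.258 − (−0.757) = +0.499 V (n = 2).
From the Nernst equation, log Q = n(E° − E)/0.0592 = 2·(+0.499 − (+0.724))/0.0592 = −7.601.
For 2 V^3+(aq) + Zn(s) → 2 V^2+(aq) + Zn^2+(aq), the reaction quotient is Q = ([V^2+(aq)]^2·[Zn^2+(aq)]) / [V^3+(aq)]^2.
Isolating [V^3+(aq)] in Q = 10^{−7.601} yields log [V^3+(aq)] = −0.197, i.e. 0.64 M.

0.64 M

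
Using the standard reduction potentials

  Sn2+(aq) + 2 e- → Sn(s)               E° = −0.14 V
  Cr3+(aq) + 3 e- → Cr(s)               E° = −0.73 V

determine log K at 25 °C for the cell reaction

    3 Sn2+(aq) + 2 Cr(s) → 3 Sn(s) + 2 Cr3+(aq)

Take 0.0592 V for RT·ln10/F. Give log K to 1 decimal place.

log K = 59.8

The Sn²⁺/Sn couple is reduced (cathode); E°cell = −0.14 − (−0.73) = +0.59 V with n = 6.
At equilibrium E = 0, so log K = nE°cell / 0.0592 = (6)(+0.59) / 0.0592 = 59.8.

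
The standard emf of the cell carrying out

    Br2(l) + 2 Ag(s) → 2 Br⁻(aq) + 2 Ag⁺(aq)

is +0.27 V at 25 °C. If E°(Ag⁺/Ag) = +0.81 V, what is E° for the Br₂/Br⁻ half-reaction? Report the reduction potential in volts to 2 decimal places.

+1.08 V

In the reaction as written the Br₂/Br⁻ couple is reduced (cathode) and Ag⁺/Ag is oxidized (anode), so E°cell = E°(Br₂/Br⁻) − E°(Ag⁺/Ag).
E°(Br₂/Br⁻) = E°cell + E°(anode) = +0.27 + (+0.81) = +1.08 V.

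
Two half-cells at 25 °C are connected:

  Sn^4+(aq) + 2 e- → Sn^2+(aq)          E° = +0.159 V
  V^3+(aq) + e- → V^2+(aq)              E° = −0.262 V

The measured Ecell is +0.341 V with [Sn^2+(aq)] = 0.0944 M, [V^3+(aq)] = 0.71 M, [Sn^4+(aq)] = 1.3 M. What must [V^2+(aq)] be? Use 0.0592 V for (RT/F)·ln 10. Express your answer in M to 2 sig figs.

0.0085 M

With Sn⁴⁺/Sn²⁺ at the cathode and V³⁺/V²⁺ at the anode, E°cell = +0.159 − (−0.262) = +0.421 V (n = 2).
From the Nernst equation, log Q = n(E° − E)/0.0592 = 2·(+0.421 − (+0.341))/0.0592 = 2.703.
Balancing electrons gives Sn^4+(aq) + 2 V^2+(aq) → Sn^2+(aq) + 2 V^3+(aq); thus Q = ([Sn^2+(aq)]·[V^3+(aq)]^2) / ([Sn^4+(aq)]·[V^2+(aq)]^2).
Isolating [V^2+(aq)] in Q = 10^{2.703} yields log [V^2+(aq)] = −2.070, i.e. 0.0085 M.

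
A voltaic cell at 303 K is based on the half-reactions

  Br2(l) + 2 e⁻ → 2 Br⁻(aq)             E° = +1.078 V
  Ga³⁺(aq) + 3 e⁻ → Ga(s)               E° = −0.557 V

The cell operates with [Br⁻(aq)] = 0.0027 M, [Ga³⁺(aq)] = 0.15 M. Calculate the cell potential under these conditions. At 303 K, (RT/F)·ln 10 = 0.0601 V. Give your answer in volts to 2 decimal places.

+1.81 V

Br₂/Br⁻ is reduced (cathode, E° = +1.078 V) and Ga³⁺/Ga is oxidized (anode).
E°cell = E°cat − E°an = +1.078 − (−0.557) = +1.635 V; n = 6.
Balancing gives 3 Br2(l) + 2 Ga(s) → 6 Br⁻(aq) + 2 Ga³⁺(aq); hence Q = [Br⁻(aq)]^6·[Ga³⁺(aq)]^2 = 8.72×10^−18 (log Q = −17.060).
Applying E = E° − (RT ln10/nF)·log Q gives +1.635 − (0.0601/6)(−17.060) = +1.81 V.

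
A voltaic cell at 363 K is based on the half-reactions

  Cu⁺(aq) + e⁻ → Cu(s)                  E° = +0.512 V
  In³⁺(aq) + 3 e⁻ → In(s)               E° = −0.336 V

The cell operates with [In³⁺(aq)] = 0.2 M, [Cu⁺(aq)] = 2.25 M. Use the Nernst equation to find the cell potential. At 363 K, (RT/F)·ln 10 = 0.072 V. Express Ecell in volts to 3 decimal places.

+0.890 V

Since E°(Cu⁺/Cu) > E°(In³⁺/In), Cu⁺/Cu serves as the cathode.
E°cell = +0.512 − (−0.336) = +0.848 V, with n = 3 electrons transferred.
For the overall reaction 3 Cu⁺(aq) + In(s) → 3 Cu(s) + In³⁺(aq), Q = [In³⁺(aq)] / [Cu⁺(aq)]^3 = 0.0176, giving log Q = −1.756.
By the Nernst equation, E = +0.848 − (0.072/3)·(−1.756) = +0.890 V.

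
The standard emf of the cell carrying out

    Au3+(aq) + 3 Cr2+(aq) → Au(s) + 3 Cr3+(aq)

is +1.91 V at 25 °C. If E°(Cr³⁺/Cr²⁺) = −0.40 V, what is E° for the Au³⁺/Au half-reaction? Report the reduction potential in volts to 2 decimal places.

+1.51 V

In the reaction as written the Au³⁺/Au couple is reduced (cathode) and Cr³⁺/Cr²⁺ is oxidized (anode), so E°cell = E°(Au³⁺/Au) − E°(Cr³⁺/Cr²⁺).
E°(Au³⁺/Au) = E°cell + E°(anode) = +1.91 + (−0.40) = +1.51 V.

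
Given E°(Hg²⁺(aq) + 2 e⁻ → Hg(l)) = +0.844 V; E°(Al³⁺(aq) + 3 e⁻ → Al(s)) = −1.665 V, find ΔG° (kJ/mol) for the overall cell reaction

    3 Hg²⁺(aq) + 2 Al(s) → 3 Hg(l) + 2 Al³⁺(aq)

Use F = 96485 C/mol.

−1452 kJ/mol

In the reaction as written Hg²⁺(aq) is reduced, so the Hg²⁺/Hg couple is the cathode and Al³⁺/Al is the anode.
E°cell = +0.844 − (−1.665) = +2.509 V; balancing electrons gives n = 6.
ΔG° = −nFE°cell = −(6)(96485)(+2.509) J/mol = −1452 kJ/mol.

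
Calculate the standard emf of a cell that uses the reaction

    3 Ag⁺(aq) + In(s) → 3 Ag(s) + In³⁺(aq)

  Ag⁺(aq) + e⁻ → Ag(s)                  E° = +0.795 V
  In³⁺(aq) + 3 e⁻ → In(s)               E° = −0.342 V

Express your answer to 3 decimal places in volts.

+1.137 V

Ag⁺(aq) gains electrons, so the Ag⁺/Ag couple is the cathode; the In³⁺/In couple is the anode.
E°cell = E°(cathode) − E°(anode) = +0.795 − (−0.342) = +1.137 V.
The positive value indicates the reaction is spontaneous as written.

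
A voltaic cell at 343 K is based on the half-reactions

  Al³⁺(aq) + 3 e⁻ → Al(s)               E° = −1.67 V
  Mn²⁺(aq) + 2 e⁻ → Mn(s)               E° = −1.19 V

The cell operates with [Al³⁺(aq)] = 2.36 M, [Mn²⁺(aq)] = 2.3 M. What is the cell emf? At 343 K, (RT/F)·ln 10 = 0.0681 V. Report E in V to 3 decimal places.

+0.484 V

Since E°(Mn²⁺/Mn) > E°(Al³⁺/Al), Mn²⁺/Mn serves as the cathode.
The standard potential is −1.19 − (−1.67) = +0.48 V and the balanced reaction transfers n = 6 electrons.
The balanced reaction is 3 Mn²⁺(aq) + 2 Al(s) → 3 Mn(s) + 2 Al³⁺(aq), so Q = [Al³⁺(aq)]^2 / [Mn²⁺(aq)]^3 = 0.458 and log Q = −0.339.
By the Nernst equation, E = +0.48 − (0.0681/6)·(−0.339) = +0.484 V.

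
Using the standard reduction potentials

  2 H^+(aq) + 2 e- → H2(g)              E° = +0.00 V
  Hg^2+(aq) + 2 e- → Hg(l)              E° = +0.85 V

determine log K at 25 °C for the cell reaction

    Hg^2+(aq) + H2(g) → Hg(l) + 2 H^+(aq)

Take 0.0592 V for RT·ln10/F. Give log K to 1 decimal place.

The Hg²⁺/Hg couple is reduced (cathode); E°cell = +0.85 − (+0.00) = +0.85 V with n = 2.
At equilibrium E = 0, so log K = nE°cell / 0.0592 = (2)(+0.85) / 0.0592 = 28.7.

log K = 28.7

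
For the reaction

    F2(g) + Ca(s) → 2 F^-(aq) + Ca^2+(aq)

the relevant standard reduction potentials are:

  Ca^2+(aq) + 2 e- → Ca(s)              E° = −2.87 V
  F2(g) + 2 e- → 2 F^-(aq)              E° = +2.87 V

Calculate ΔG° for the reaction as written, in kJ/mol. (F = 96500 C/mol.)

In the reaction as written F2(g) is reduced, so the F₂/F⁻ couple is the cathode and Ca²⁺/Ca is the anode.
E°cell = +2.87 − (−2.87) = +5.74 V; balancing electrons gives n = 2.
ΔG° = −nFE°cell = −(2)(96500)(+5.74) J/mol = −1108 kJ/mol.

−1108 kJ/mol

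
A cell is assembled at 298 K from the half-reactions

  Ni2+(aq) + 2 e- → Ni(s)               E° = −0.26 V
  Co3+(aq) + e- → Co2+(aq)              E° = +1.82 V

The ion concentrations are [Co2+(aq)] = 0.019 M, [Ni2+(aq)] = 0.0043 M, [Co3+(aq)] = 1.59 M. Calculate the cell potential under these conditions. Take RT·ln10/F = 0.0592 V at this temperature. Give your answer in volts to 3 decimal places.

Co³⁺/Co²⁺ is reduced (cathode, E° = +1.82 V) and Ni²⁺/Ni is oxidized (anode).
The standard potential is +1.82 − (−0.26) = +2.08 V and the balanced reaction transfers n = 2 electrons.
For the overall reaction 2 Co3+(aq) + Ni(s) → 2 Co2+(aq) + Ni2+(aq), Q = ([Co2+(aq)]^2·[Ni2+(aq)]) / [Co3+(aq)]^2 = 6.14×10^−7, giving log Q = −6.212.
E = E° − (0.0592/n)·log Q = +2.08 − (0.0592/2)(−6.212) = +2.264 V.

+2.264 V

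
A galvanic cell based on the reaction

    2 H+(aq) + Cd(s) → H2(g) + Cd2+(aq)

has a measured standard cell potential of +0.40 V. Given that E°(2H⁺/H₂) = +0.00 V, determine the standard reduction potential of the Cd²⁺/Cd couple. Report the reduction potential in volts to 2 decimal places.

−0.40 V

In the reaction as written the 2H⁺/H₂ couple is reduced (cathode) and Cd²⁺/Cd is oxidized (anode), so E°cell = E°(2H⁺/H₂) − E°(Cd²⁺/Cd).
E°(Cd²⁺/Cd) = E°(cathode) − E°cell = +0.00 − (+0.40) = −0.40 V.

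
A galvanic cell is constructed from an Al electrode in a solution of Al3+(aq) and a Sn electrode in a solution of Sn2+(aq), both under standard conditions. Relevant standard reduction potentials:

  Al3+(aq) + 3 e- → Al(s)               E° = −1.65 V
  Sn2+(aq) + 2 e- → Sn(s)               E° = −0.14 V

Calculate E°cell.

Of the two couples in this cell, the one with the more positive reduction potential is reduced at the cathode: here that is Sn²⁺/Sn (−0.14 V); Al³⁺/Al (−1.65 V) is the anode.
E°cell = E°(cathode) − E°(anode) = −0.14 − (−1.65) = +1.51 V.

+1.51 V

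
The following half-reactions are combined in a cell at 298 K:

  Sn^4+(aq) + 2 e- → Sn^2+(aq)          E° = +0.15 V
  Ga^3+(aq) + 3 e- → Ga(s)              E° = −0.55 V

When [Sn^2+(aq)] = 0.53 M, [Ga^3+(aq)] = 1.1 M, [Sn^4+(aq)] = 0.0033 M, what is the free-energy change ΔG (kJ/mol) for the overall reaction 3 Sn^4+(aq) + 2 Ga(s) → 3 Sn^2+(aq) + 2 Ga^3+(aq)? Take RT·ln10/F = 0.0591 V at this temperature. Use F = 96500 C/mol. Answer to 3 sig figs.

The standard cell potential is +0.15 − (−0.55) = +0.70 V, with n = 6 electrons in the balanced equation.
Here Q = ([Sn^2+(aq)]^3·[Ga^3+(aq)]^2) / [Sn^4+(aq)]^3 = 5.01×10^6 (log Q = 6.700), giving E = +0.70 − (0.0591/6)·(6.700) = +0.6340 V.
Then ΔG = −nFE = −6 × 96500 × +0.6340 J/mol = −367 kJ/mol.

−367 kJ/mol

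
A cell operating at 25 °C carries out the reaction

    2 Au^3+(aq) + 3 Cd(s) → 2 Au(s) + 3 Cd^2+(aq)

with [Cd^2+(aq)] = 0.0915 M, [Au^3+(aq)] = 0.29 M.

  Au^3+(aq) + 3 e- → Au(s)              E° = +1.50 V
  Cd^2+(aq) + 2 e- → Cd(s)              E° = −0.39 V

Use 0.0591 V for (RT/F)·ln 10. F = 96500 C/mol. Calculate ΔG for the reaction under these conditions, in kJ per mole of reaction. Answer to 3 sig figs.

−1110 kJ/mol

The standard cell potential is +1.50 − (−0.39) = +1.89 V, with n = 6 electrons in the balanced equation.
The reaction quotient is [Cd^2+(aq)]^3 / [Au^3+(aq)]^2 = 0.00911; by Nernst, E = +1.89 − (0.0591/6)(−2.041) = +1.9101 V.
Finally ΔG = −nFE = −(6)(96500 C/mol)(+1.9101 V) = −1110 kJ/mol.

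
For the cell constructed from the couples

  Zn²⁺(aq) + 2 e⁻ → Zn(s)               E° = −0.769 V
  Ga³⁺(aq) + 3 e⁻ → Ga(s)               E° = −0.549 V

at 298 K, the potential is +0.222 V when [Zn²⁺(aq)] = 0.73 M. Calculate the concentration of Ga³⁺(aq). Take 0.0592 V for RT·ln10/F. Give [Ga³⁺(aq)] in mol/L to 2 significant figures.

0.79 M

The Ga³⁺/Ga couple has the larger reduction potential, so it is the cathode: E°cell = −0.549 − (−0.769) = +0.220 V and n = 6.
Since E = E° − (0.0592/n)·log Q, log Q = n(E° − E)/0.0592 = −0.203.
For 2 Ga³⁺(aq) + 3 Zn(s) → 2 Ga(s) + 3 Zn²⁺(aq), the reaction quotient is Q = [Zn²⁺(aq)]^3 / [Ga³⁺(aq)]^2.
Solving for the unknown gives log [Ga³⁺(aq)] = −0.104, so [Ga³⁺(aq)] ≈ 0.79 M.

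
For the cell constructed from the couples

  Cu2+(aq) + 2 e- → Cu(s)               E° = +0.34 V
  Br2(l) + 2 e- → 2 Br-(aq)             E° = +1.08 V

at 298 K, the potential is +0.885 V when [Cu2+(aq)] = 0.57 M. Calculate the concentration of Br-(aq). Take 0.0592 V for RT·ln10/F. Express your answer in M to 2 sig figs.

0.0047 M

With Br₂/Br⁻ at the cathode and Cu²⁺/Cu at the anode, E°cell = +1.08 − (+0.34) = +0.74 V (n = 2).
From the Nernst equation, log Q = n(E° − E)/0.0592 = 2·(+0.74 − (+0.885))/0.0592 = −4.899.
The balanced reaction is Br2(l) + Cu(s) → 2 Br-(aq) + Cu2+(aq), so Q = [Br-(aq)]^2·[Cu2+(aq)].
Isolating [Br-(aq)] in Q = 10^{−4.899} yields log [Br-(aq)] = −2.327, i.e. 0.0047 M.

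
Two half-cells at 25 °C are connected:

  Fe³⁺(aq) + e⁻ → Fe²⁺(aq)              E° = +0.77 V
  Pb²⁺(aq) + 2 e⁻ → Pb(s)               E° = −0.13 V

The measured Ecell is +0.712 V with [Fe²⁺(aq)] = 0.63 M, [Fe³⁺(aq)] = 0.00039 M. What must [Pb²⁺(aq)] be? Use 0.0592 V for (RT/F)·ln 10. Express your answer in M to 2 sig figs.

0.86 M

With Fe³⁺/Fe²⁺ at the cathode and Pb²⁺/Pb at the anode, E°cell = +0.77 − (−0.13) = +0.90 V (n = 2).
Since E = E° − (0.0592/n)·log Q, log Q = n(E° − E)/0.0592 = 6.351.
For 2 Fe³⁺(aq) + Pb(s) → 2 Fe²⁺(aq) + Pb²⁺(aq), the reaction quotient is Q = ([Fe²⁺(aq)]^2·[Pb²⁺(aq)]) / [Fe³⁺(aq)]^2.
Isolating [Pb²⁺(aq)] in Q = 10^{6.351} yields log [Pb²⁺(aq)] = −0.066, i.e. 0.86 M.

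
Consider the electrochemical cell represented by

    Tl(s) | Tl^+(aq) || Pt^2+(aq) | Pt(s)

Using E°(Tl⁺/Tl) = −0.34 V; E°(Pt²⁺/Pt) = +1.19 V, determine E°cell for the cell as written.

+1.53 V

By convention the left-hand electrode in cell notation is the anode (oxidation) and the right-hand electrode is the cathode (reduction).
E°cell = E°(right) − E°(left) = +1.19 − (−0.34) = +1.53 V.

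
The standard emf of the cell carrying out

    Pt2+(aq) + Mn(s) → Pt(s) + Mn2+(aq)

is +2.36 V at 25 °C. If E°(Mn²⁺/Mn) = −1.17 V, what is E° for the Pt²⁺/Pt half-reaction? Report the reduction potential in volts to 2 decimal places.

+1.19 V

In the reaction as written the Pt²⁺/Pt couple is reduced (cathode) and Mn²⁺/Mn is oxidized (anode), so E°cell = E°(Pt²⁺/Pt) − E°(Mn²⁺/Mn).
E°(Pt²⁺/Pt) = E°cell + E°(anode) = +2.36 + (−1.17) = +1.19 V.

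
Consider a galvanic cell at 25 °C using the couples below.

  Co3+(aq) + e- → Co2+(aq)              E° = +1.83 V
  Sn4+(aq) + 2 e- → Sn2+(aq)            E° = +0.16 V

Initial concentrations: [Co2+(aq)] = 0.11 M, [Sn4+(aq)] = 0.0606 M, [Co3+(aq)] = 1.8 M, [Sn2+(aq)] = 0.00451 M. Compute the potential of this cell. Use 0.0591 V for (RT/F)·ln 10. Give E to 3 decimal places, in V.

+1.708 V

Since E°(Co³⁺/Co²⁺) > E°(Sn⁴⁺/Sn²⁺), Co³⁺/Co²⁺ serves as the cathode.
E°cell = E°cat − E°an = +1.83 − (+0.16) = +1.67 V; n = 2.
The balanced reaction is 2 Co3+(aq) + Sn2+(aq) → 2 Co2+(aq) + Sn4+(aq), so Q = ([Co2+(aq)]^2·[Sn4+(aq)]) / ([Co3+(aq)]^2·[Sn2+(aq)]) = 0.0502 and log Q = −1.299.
E = E° − (0.0591/n)·log Q = +1.67 − (0.0591/2)(−1.299) = +1.708 V.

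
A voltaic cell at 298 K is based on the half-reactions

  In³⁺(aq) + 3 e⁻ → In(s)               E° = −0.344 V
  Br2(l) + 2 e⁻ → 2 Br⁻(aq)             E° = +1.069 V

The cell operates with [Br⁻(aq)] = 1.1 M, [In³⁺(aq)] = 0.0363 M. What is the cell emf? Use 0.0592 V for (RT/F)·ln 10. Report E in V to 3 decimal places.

+1.439 V

Since E°(Br₂/Br⁻) > E°(In³⁺/In), Br₂/Br⁻ serves as the cathode.
The standard potential is +1.069 − (−0.344) = +1.413 V and the balanced reaction transfers n = 6 electrons.
The balanced reaction is 3 Br2(l) + 2 In(s) → 6 Br⁻(aq) + 2 In³⁺(aq), so Q = [Br⁻(aq)]^6·[In³⁺(aq)]^2 = 0.00233 and log Q = −2.632.
Applying E = E° − (RT ln10/nF)·log Q gives +1.413 − (0.0592/6)(−2.632) = +1.439 V.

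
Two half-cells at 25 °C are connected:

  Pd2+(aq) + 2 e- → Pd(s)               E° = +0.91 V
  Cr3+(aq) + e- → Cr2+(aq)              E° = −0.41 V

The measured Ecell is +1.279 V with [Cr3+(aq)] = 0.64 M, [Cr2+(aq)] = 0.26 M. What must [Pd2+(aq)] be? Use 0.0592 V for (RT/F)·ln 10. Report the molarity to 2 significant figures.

Pd²⁺/Pd is the cathode (higher E°); E°cell = +0.91 − (−0.41) = +1.32 V with n = 2.
Since E = E° − (0.0592/n)·log Q, log Q = n(E° − E)/0.0592 = 1.385.
The balanced reaction is Pd2+(aq) + 2 Cr2+(aq) → Pd(s) + 2 Cr3+(aq), so Q = [Cr3+(aq)]^2 / ([Pd2+(aq)]·[Cr2+(aq)]^2).
Substituting the known concentrations and solving, log [Pd2+(aq)] = −0.603 and [Pd2+(aq)] = 0.25 M.

0.25 M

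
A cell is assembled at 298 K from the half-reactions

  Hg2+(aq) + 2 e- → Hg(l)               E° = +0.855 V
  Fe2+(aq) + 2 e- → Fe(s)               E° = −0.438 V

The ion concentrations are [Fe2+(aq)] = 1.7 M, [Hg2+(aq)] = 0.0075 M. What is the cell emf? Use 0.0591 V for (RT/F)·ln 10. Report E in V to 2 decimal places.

+1.22 V

The Hg²⁺/Hg couple has the more positive E°, so it is the cathode; Fe²⁺/Fe is the anode.
E°cell = E°cat − E°an = +0.855 − (−0.438) = +1.293 V; n = 2.
The balanced reaction is Hg2+(aq) + Fe(s) → Hg(l) + Fe2+(aq), so Q = [Fe2+(aq)] / [Hg2+(aq)] = 227 and log Q = 2.355.
By the Nernst equation, E = +1.293 − (0.0591/2)·(2.355) = +1.22 V.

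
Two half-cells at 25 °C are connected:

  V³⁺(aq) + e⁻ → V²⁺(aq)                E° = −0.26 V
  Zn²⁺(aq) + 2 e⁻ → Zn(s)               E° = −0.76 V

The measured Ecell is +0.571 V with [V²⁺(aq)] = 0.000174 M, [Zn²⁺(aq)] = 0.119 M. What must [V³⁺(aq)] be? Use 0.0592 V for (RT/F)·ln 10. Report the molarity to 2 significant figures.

0.00095 M

The V³⁺/V²⁺ couple has the larger reduction potential, so it is the cathode: E°cell = −0.26 − (−0.76) = +0.50 V and n = 2.
From the Nernst equation, log Q = n(E° − E)/0.0592 = 2·(+0.50 − (+0.571))/0.0592 = −2.399.
The balanced reaction is 2 V³⁺(aq) + Zn(s) → 2 V²⁺(aq) + Zn²⁺(aq), so Q = ([V²⁺(aq)]^2·[Zn²⁺(aq)]) / [V³⁺(aq)]^2.
Solving for the unknown gives log [V³⁺(aq)] = −3.022, so [V³⁺(aq)] ≈ 0.00095 M.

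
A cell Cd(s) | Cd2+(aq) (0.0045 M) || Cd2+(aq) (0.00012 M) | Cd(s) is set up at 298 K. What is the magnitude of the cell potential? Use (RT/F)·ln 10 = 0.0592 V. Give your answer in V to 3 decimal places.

0.047 V

For a concentration cell E°cell = 0, since both electrodes use the same couple.
The compartment with the higher Cd2+(aq) concentration (0.0045 M) acts as the cathode; ions are reduced there and produced at the dilute (0.00012 M) anode.
With n = 2, Ecell = −(0.0592/2)·log([dilute]/[conc]) = −(0.0592/2)·log(0.00012/0.0045) = +0.047 V.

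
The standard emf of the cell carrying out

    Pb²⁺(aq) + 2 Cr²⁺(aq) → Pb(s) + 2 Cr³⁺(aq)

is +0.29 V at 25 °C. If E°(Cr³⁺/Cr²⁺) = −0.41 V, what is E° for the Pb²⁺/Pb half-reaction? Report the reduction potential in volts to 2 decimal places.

In the reaction as written the Pb²⁺/Pb couple is reduced (cathode) and Cr³⁺/Cr²⁺ is oxidized (anode), so E°cell = E°(Pb²⁺/Pb) − E°(Cr³⁺/Cr²⁺).
E°(Pb²⁺/Pb) = E°cell + E°(anode) = +0.29 + (−0.41) = −0.12 V.

−0.12 V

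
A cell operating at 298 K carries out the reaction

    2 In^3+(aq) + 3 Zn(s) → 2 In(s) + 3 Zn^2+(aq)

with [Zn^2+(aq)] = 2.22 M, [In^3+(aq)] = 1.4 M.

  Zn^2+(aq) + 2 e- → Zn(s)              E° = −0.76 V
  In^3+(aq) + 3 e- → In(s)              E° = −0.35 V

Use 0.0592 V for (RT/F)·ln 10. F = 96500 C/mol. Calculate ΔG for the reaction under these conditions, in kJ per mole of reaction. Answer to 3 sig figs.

With In³⁺/In reduced at the cathode, E°cell = −0.35 − (−0.76) = +0.41 V and n = 6.
The reaction quotient is [Zn^2+(aq)]^3 / [In^3+(aq)]^2 = 5.58; by Nernst, E = +0.41 − (0.0592/6)(0.747) = +0.4026 V.
Then ΔG = −nFE = −6 × 96500 × +0.4026 J/mol = −233 kJ/mol.

−233 kJ/mol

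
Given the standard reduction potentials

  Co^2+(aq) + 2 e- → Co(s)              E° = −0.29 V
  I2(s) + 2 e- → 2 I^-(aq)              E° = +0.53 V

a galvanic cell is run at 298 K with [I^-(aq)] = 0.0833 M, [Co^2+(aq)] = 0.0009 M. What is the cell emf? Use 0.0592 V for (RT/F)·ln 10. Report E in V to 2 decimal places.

+0.97 V

Since E°(I₂/I⁻) > E°(Co²⁺/Co), I₂/I⁻ serves as the cathode.
E°cell = E°cat − E°an = +0.53 − (−0.29) = +0.82 V; n = 2.
Balancing gives I2(s) + Co(s) → 2 I^-(aq) + Co^2+(aq); hence Q = [I^-(aq)]^2·[Co^2+(aq)] = 6.25×10^−6 (log Q = −5.204).
By the Nernst equation, E = +0.82 − (0.0592/2)·(−5.204) = +0.97 V.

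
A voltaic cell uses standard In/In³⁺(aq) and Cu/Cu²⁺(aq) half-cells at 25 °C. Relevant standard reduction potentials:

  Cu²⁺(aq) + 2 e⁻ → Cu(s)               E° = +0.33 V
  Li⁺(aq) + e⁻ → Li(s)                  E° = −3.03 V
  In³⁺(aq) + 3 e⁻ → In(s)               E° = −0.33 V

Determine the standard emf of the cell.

Of the two couples in this cell, the one with the more positive reduction potential is reduced at the cathode: here that is Cu²⁺/Cu (+0.33 V); In³⁺/In (−0.33 V) is the anode.
E°cell = E°(cathode) − E°(anode) = +0.33 − (−0.33) = +0.66 V.

+0.66 V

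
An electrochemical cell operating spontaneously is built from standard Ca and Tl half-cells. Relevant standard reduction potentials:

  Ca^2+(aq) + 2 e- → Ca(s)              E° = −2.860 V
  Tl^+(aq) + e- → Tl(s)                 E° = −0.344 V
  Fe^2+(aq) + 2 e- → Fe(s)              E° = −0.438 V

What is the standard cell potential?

+2.516 V

The Tl⁺/Tl couple has the higher E°, so Tl ion is reduced (cathode) and Ca is oxidized (anode).
E°cell = E°(cathode) − E°(anode) = −0.344 − (−2.860) = +2.516 V.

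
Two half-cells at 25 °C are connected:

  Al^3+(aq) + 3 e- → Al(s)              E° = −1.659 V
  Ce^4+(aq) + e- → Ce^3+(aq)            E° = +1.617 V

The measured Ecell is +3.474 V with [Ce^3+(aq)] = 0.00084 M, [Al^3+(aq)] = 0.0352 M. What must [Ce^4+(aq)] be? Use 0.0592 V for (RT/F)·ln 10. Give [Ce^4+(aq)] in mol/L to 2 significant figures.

0.61 M

The Ce⁴⁺/Ce³⁺ couple has the larger reduction potential, so it is the cathode: E°cell = +1.617 − (−1.659) = +3.276 V and n = 3.
Since E = E° − (0.0592/n)·log Q, log Q = n(E° − E)/0.0592 = −10.034.
For 3 Ce^4+(aq) + Al(s) → 3 Ce^3+(aq) + Al^3+(aq), the reaction quotient is Q = ([Ce^3+(aq)]^3·[Al^3+(aq)]) / [Ce^4+(aq)]^3.
Solving for the unknown gives log [Ce^4+(aq)] = −0.216, so [Ce^4+(aq)] ≈ 0.61 M.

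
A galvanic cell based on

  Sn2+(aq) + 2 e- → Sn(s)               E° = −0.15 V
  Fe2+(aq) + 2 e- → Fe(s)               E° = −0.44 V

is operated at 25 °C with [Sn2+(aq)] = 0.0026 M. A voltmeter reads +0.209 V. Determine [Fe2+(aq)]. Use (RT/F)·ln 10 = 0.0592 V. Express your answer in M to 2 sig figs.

With Sn²⁺/Sn at the cathode and Fe²⁺/Fe at the anode, E°cell = −0.15 − (−0.44) = +0.29 V (n = 2).
From the Nernst equation, log Q = n(E° − E)/0.0592 = 2·(+0.29 − (+0.209))/0.0592 = 2.736.
For Sn2+(aq) + Fe(s) → Sn(s) + Fe2+(aq), the reaction quotient is Q = [Fe2+(aq)] / [Sn2+(aq)].
Substituting the known concentrations and solving, log [Fe2+(aq)] = 0.151 and [Fe2+(aq)] = 1.4 M.

1.4 M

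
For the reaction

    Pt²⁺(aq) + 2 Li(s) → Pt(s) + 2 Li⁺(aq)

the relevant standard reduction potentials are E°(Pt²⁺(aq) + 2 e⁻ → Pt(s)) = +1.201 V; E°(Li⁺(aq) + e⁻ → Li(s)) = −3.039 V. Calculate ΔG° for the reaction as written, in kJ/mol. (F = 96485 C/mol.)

−818 kJ/mol

In the reaction as written Pt²⁺(aq) is reduced, so the Pt²⁺/Pt couple is the cathode and Li⁺/Li is the anode.
E°cell = +1.201 − (−3.039) = +4.240 V; balancing electrons gives n = 2.
ΔG° = −nFE°cell = −(2)(96485)(+4.240) J/mol = −818 kJ/mol.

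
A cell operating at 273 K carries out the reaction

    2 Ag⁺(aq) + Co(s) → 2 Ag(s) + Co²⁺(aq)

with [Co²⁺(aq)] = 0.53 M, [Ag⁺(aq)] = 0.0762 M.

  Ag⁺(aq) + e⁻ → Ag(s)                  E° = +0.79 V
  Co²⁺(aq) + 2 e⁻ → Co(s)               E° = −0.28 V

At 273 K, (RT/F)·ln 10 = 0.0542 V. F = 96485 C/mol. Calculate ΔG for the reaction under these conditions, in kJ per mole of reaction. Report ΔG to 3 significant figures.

−196 kJ/mol

E°cell = +0.79 − (−0.28) = +1.07 V; the balanced reaction transfers n = 2 electrons.
The reaction quotient is [Co²⁺(aq)] / [Ag⁺(aq)]^2 = 91.3; by Nernst, E = +1.07 − (0.0542/2)(1.960) = +1.0169 V.
Finally ΔG = −nFE = −(2)(96485 C/mol)(+1.0169 V) = −196 kJ/mol.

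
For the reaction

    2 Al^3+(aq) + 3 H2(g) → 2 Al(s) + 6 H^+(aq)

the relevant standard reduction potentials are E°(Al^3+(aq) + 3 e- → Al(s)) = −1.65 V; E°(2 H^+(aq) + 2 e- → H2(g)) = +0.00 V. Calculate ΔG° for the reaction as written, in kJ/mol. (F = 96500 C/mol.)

In the reaction as written Al^3+(aq) is reduced, so the Al³⁺/Al couple is the cathode and 2H⁺/H₂ is the anode.
E°cell = −1.65 − (+0.00) = −1.65 V; balancing electrons gives n = 6.
ΔG° = −nFE°cell = −(6)(96500)(−1.65) J/mol = +955 kJ/mol.

+955 kJ/mol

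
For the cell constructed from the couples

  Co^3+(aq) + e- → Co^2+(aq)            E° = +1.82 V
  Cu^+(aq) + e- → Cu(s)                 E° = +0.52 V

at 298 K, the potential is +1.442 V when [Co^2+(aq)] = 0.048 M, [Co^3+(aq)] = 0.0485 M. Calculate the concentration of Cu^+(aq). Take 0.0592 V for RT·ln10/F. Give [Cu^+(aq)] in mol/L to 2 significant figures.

0.0040 M

The Co³⁺/Co²⁺ couple has the larger reduction potential, so it is the cathode: E°cell = +1.82 − (+0.52) = +1.30 V and n = 1.
From the Nernst equation, log Q = n(E° − E)/0.0592 = 1·(+1.30 − (+1.442))/0.0592 = −2.399.
For Co^3+(aq) + Cu(s) → Co^2+(aq) + Cu^+(aq), the reaction quotient is Q = ([Co^2+(aq)]·[Cu^+(aq)]) / [Co^3+(aq)].
Substituting the known concentrations and solving, log [Cu^+(aq)] = −2.394 and [Cu^+(aq)] = 0.0040 M.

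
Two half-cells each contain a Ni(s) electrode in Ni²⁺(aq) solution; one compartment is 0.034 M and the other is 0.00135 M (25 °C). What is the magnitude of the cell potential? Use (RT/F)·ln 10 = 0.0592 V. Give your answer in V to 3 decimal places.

0.041 V

For a concentration cell E°cell = 0, since both electrodes use the same couple.
The compartment with the higher Ni²⁺(aq) concentration (0.034 M) acts as the cathode; ions are reduced there and produced at the dilute (0.00135 M) anode.
With n = 2, Ecell = −(0.0592/2)·log([dilute]/[conc]) = −(0.0592/2)·log(0.00135/0.034) = +0.041 V.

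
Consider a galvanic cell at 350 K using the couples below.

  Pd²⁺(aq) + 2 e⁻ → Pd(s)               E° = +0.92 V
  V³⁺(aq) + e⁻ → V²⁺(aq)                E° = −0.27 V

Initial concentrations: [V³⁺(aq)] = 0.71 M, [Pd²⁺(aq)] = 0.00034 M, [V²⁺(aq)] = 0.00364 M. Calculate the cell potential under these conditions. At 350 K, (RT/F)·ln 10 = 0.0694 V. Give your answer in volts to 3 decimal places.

Since E°(Pd²⁺/Pd) > E°(V³⁺/V²⁺), Pd²⁺/Pd serves as the cathode.
E°cell = E°cat − E°an = +0.92 − (−0.27) = +1.19 V; n = 2.
The balanced reaction is Pd²⁺(aq) + 2 V²⁺(aq) → Pd(s) + 2 V³⁺(aq), so Q = [V³⁺(aq)]^2 / ([Pd²⁺(aq)]·[V²⁺(aq)]^2) = 1.12×10^8 and log Q = 8.049.
E = E° − (0.0694/n)·log Q = +1.19 − (0.0694/2)(8.049) = +0.911 V.

+0.911 V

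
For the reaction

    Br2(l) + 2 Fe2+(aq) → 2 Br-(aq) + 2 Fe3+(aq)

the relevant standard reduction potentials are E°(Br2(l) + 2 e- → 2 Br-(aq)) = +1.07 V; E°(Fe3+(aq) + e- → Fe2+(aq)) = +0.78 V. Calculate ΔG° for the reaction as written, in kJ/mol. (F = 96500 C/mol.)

In the reaction as written Br2(l) is reduced, so the Br₂/Br⁻ couple is the cathode and Fe³⁺/Fe²⁺ is the anode.
E°cell = +1.07 − (+0.78) = +0.29 V; balancing electrons gives n = 2.
ΔG° = −nFE°cell = −(2)(96500)(+0.29) J/mol = −56.0 kJ/mol.

−56.0 kJ/mol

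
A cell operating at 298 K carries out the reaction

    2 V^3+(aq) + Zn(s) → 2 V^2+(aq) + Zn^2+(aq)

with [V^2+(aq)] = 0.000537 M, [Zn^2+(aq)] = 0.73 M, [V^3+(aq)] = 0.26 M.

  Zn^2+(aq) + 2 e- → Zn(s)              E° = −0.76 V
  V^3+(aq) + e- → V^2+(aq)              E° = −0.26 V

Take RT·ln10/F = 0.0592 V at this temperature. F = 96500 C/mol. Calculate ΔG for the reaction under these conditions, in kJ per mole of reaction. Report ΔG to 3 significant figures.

−128 kJ/mol

With V³⁺/V²⁺ reduced at the cathode, E°cell = −0.26 − (−0.76) = +0.50 V and n = 2.
Here Q = ([V^2+(aq)]^2·[Zn^2+(aq)]) / [V^3+(aq)]^2 = 3.11×10^−6 (log Q = −5.507), giving E = +0.50 − (0.0592/2)·(−5.507) = +0.6630 V.
ΔG = −nFE = −(2)(96500)(+0.6630) J/mol = −128 kJ/mol.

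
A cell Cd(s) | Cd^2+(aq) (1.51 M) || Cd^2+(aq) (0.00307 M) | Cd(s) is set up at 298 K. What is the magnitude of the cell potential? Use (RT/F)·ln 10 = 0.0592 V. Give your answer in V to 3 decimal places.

For a concentration cell E°cell = 0, since both electrodes use the same couple.
The compartment with the higher Cd^2+(aq) concentration (1.51 M) acts as the cathode; ions are reduced there and produced at the dilute (0.00307 M) anode.
With n = 2, Ecell = −(0.0592/2)·log([dilute]/[conc]) = −(0.0592/2)·log(0.00307/1.51) = +0.080 V.

0.080 V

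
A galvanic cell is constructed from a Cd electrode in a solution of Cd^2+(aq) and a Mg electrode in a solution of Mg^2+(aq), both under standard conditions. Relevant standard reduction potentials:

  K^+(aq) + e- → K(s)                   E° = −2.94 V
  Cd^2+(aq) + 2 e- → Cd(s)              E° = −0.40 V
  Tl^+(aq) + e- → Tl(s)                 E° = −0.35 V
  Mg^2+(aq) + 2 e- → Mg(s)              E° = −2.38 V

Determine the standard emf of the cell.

+1.98 V

The Cd²⁺/Cd couple has the higher E°, so Cd ion is reduced (cathode) and Mg is oxidized (anode).
E°cell = E°(cathode) − E°(anode) = −0.40 − (−2.38) = +1.98 V.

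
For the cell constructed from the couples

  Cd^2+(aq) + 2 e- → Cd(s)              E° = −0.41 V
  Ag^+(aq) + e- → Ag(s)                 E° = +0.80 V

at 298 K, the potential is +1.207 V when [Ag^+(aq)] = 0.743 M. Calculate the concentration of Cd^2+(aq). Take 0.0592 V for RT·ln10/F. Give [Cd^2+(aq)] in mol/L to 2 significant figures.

0.70 M

Ag⁺/Ag is the cathode (higher E°); E°cell = +0.80 − (−0.41) = +1.21 V with n = 2.
Rearranging E = E° − (0.0592/n)·log Q gives log Q = 2(+1.21 − (+1.207))/0.0592 = 0.101.
The balanced reaction is 2 Ag^+(aq) + Cd(s) → 2 Ag(s) + Cd^2+(aq), so Q = [Cd^2+(aq)] / [Ag^+(aq)]^2.
Solving for the unknown gives log [Cd^2+(aq)] = −0.157, so [Cd^2+(aq)] ≈ 0.70 M.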